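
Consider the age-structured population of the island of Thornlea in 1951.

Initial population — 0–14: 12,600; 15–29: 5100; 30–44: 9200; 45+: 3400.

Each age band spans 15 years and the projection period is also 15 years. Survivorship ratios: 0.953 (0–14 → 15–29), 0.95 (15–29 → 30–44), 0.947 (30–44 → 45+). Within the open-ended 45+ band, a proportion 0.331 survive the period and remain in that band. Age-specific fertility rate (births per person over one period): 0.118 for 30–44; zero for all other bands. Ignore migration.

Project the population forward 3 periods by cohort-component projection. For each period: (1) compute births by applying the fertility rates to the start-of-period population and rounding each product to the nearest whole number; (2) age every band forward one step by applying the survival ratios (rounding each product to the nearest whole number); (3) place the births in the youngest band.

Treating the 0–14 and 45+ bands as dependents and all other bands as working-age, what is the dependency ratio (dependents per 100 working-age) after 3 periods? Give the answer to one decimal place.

965.0

Let group 1 be 0–14 through group 4 = 45+.
Period 1.
Births: 9200 * 0.118 = 1086
Group 2: 12600 * 0.953 = 12008
Group 3: 5100 * 0.95 = 4845
Group 4: 9200 * 0.947 + 3400 * 0.331 = 8712 + 1125 = 9837
End of period: [1086, 12008, 4845, 9837]
Period 2.
Births: 4845 * 0.118 = 572
Group 2: 1086 * 0.953 = 1035
Group 3: 12008 * 0.95 = 11408
Group 4: 4845 * 0.947 + 9837 * 0.331 = 4588 + 3256 = 7844
End of period: [572, 1035, 11408, 7844]
Period 3.
Births: 11408 * 0.118 = 1346
Group 2: 572 * 0.953 = 545
Group 3: 1035 * 0.95 = 983
Group 4: 11408 * 0.947 + 7844 * 0.331 = 10803 + 2596 = 13399
End of period: [1346, 545, 983, 13399]
Dependents (band 0–14 + band 45+) = 1346 + 13399 = 14745; working-age = 1528; ratio = 14745/1528 × 100 = 965.0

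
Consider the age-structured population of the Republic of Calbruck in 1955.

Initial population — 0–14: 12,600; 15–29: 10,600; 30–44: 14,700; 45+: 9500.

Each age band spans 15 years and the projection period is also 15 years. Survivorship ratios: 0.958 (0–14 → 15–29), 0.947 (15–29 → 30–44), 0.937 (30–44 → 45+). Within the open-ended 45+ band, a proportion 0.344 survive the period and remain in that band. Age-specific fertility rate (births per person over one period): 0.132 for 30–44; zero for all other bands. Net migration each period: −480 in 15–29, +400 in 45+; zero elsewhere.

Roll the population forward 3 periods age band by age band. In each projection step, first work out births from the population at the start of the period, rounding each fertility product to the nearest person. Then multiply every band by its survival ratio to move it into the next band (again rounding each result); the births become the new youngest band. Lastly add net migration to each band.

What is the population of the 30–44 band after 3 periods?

1306

Period 1:
Births: 14700 * 0.132 = 1940
15–29: 12600 * 0.958 = 12071
30–44: 10600 * 0.947 = 10038
45+: 14700 * 0.937 + 9500 * 0.344 = 13774 + 3268 = 17042
Net migration: 15–29 − 480 → 11591; 45+ + 400 → 17442
Giving 1940 / 11591 / 10038 / 17442.
Period 2:
Births: 10038 * 0.132 = 1325
15–29: 1940 * 0.958 = 1859
30–44: 11591 * 0.947 = 10977
45+: 10038 * 0.937 + 17442 * 0.344 = 9406 + 6000 = 15406
Net migration: 15–29 − 480 → 1379; 45+ + 400 → 15806
Giving 1325 / 1379 / 10977 / 15806.
Period 3:
Births: 10977 * 0.132 = 1449
15–29: 1325 * 0.958 = 1269
30–44: 1379 * 0.947 = 1306
45+: 10977 * 0.937 + 15806 * 0.344 = 10285 + 5437 = 15722
Net migration: 15–29 − 480 → 789; 45+ + 400 → 16122
Giving 1449 / 789 / 1306 / 16122.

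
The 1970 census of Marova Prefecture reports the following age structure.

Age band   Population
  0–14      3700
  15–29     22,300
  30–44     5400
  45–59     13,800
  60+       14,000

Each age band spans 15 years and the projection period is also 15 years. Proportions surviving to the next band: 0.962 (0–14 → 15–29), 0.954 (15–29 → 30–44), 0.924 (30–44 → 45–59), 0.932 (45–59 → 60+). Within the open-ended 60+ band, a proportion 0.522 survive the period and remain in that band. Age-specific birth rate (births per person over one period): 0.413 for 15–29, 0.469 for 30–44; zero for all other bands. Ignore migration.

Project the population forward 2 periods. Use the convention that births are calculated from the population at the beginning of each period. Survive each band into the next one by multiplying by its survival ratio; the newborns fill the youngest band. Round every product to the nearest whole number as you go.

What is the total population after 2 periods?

60977

(Groups numbered youngest = 1 to oldest = 5.)
[period 1]
Births: 22300 × 0.413 = 9210, 5400 × 0.469 = 2533 → 11743
Group 2: 3700 × 0.962 = 3559
Group 3: 22300 × 0.954 = 21274
Group 4: 5400 × 0.924 = 4990
Group 5: 13800 × 0.932 + 14000 × 0.522 = 12862 + 7308 = 20170
Giving 11743 / 3559 / 21274 / 4990 / 20170.
[period 2]
Births: 3559 × 0.413 = 1470, 21274 × 0.469 = 9978 → 11448
Group 2: 11743 × 0.962 = 11297
Group 3: 3559 × 0.954 = 3395
Group 4: 21274 × 0.924 = 19657
Group 5: 4990 × 0.932 + 20170 × 0.522 = 4651 + 10529 = 15180
Giving 11448 / 11297 / 3395 / 19657 / 15180.
Total after period 2: 11448 + 11297 + 3395 + 19657 + 15180 = 60977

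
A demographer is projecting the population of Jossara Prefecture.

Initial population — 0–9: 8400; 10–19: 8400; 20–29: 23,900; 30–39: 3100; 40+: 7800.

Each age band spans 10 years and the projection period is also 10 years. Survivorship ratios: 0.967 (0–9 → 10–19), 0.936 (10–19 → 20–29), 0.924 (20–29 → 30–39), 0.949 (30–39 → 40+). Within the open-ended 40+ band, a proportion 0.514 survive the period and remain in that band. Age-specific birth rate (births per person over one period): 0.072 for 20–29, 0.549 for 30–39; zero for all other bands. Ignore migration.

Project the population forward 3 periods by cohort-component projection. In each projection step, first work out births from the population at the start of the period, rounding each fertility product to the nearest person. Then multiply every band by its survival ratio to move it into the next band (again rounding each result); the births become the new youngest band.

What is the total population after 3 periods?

Period 1.
Births: 23900 * 0.072 = 1721 ; 3100 * 0.549 = 1702 ⇒ total 3423
10–19: 8400 * 0.967 = 8123
20–29: 8400 * 0.936 = 7862
30–39: 23900 * 0.924 = 22084
40+: 3100 * 0.949 + 7800 * 0.514 = 2942 + 4009 = 6951
→ [3423, 8123, 7862, 22084, 6951]
Period 2.
Births: 7862 * 0.072 = 566 ; 22084 * 0.549 = 12124 ⇒ total 12690
10–19: 3423 * 0.967 = 3310
20–29: 8123 * 0.936 = 7603
30–39: 7862 * 0.924 = 7264
40+: 22084 * 0.949 + 6951 * 0.514 = 20958 + 3573 = 24531
→ [12690, 3310, 7603, 7264, 24531]
Period 3.
Births: 7603 * 0.072 = 547 ; 7264 * 0.549 = 3988 ⇒ total 4535
10–19: 12690 * 0.967 = 12271
20–29: 3310 * 0.936 = 3098
30–39: 7603 * 0.924 = 7025
40+: 7264 * 0.949 + 24531 * 0.514 = 6894 + 12609 = 19503
→ [4535, 12271, 3098, 7025, 19503]
Total after period 3: 4535 + 12271 + 3098 + 7025 + 19503 = 46432

46432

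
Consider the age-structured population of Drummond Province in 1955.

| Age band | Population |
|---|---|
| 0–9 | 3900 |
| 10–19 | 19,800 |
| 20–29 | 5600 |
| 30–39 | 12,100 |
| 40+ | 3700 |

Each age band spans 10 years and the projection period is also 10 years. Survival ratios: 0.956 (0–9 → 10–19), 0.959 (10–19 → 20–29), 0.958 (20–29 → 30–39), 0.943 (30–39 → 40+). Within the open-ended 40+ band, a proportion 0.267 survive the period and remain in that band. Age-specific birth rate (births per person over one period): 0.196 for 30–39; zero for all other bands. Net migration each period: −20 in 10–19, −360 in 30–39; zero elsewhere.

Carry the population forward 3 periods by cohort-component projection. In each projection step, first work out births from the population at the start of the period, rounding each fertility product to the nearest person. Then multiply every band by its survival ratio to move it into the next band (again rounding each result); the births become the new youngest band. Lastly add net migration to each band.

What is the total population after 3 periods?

Numbering the bands 1..5 from youngest to oldest:
Period 1:
Births: 12100 × 0.196 = 2372
Band 2: 3900 × 0.956 = 3728
Band 3: 19800 × 0.959 = 18988
Band 4: 5600 × 0.958 = 5365
Band 5: 12100 × 0.943 + 3700 × 0.267 = 11410 + 988 = 12398
Net migration: Band 2 − 20 → 3708; Band 4 − 360 → 5005
End of period: [2372, 3708, 18988, 5005, 12398]
Period 2:
Births: 5005 × 0.196 = 981
Band 2: 2372 × 0.956 = 2268
Band 3: 3708 × 0.959 = 3556
Band 4: 18988 × 0.958 = 18191
Band 5: 5005 × 0.943 + 12398 × 0.267 = 4720 + 3310 = 8030
Net migration: Band 2 − 20 → 2248; Band 4 − 360 → 17831
End of period: [981, 2248, 3556, 17831, 8030]
Period 3:
Births: 17831 × 0.196 = 3495
Band 2: 981 × 0.956 = 938
Band 3: 2248 × 0.959 = 2156
Band 4: 3556 × 0.958 = 3407
Band 5: 17831 × 0.943 + 8030 × 0.267 = 16815 + 2144 = 18959
Net migration: Band 2 − 20 → 918; Band 4 − 360 → 3047
End of period: [3495, 918, 2156, 3047, 18959]
Total after period 3: 3495 + 918 + 2156 + 3047 + 18959 = 28575

28575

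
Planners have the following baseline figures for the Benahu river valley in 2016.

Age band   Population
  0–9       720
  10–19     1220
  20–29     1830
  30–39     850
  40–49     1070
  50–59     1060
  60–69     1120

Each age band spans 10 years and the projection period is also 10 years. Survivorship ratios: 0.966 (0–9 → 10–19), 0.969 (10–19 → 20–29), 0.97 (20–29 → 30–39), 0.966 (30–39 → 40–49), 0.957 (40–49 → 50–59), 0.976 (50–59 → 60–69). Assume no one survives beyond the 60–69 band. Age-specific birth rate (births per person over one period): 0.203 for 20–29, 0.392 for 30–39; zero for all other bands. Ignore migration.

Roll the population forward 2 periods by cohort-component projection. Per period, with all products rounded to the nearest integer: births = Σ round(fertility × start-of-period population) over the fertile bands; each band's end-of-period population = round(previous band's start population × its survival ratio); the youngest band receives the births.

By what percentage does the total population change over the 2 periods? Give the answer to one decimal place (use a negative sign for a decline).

Numbering the groups 1..7 from youngest to oldest:
— Period 1 —
Births: 1830 × 0.203 = 371  |  850 × 0.392 = 333 ⇒ total 704
Group 2: 720 × 0.966 = 696
Group 3: 1220 × 0.969 = 1182
Group 4: 1830 × 0.97 = 1775
Group 5: 850 × 0.966 = 821
Group 6: 1070 × 0.957 = 1024
Group 7: 1060 × 0.976 = 1035
Population now: 0–9=704, 10–19=696, 20–29=1182, 30–39=1775, 40–49=821, 50–59=1024, 60–69=1035
— Period 2 —
Births: 1182 × 0.203 = 240  |  1775 × 0.392 = 696 ⇒ total 936
Group 2: 704 × 0.966 = 680
Group 3: 696 × 0.969 = 674
Group 4: 1182 × 0.97 = 1147
Group 5: 1775 × 0.966 = 1715
Group 6: 821 × 0.957 = 786
Group 7: 1024 × 0.976 = 999
Population now: 0–9=936, 10–19=680, 20–29=674, 30–39=1147, 40–49=1715, 50–59=786, 60–69=999
Total: 7870 → 6937; change = -933; percentage change = -11.9%

-11.9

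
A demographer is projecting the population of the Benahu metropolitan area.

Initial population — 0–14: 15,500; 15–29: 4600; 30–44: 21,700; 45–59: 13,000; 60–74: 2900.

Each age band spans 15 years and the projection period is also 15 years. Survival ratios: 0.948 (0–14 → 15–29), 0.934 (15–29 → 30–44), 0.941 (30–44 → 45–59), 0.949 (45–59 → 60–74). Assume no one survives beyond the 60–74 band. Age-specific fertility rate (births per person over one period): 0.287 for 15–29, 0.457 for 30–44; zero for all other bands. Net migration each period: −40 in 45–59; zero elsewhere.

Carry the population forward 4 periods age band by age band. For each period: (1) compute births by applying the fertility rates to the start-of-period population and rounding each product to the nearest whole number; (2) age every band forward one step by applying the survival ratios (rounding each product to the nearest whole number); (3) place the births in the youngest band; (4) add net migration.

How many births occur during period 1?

11237

Period 1.
Births: 4600 * 0.287 = 1320 ; 21700 * 0.457 = 9917 — total 11237
15–29: 15500 * 0.948 = 14694
30–44: 4600 * 0.934 = 4296
45–59: 21700 * 0.941 = 20420
60–74: 13000 * 0.949 = 12337
Net migration: 45–59 − 40 → 20380
Population now: 0–14=11237, 15–29=14694, 30–44=4296, 45–59=20380, 60–74=12337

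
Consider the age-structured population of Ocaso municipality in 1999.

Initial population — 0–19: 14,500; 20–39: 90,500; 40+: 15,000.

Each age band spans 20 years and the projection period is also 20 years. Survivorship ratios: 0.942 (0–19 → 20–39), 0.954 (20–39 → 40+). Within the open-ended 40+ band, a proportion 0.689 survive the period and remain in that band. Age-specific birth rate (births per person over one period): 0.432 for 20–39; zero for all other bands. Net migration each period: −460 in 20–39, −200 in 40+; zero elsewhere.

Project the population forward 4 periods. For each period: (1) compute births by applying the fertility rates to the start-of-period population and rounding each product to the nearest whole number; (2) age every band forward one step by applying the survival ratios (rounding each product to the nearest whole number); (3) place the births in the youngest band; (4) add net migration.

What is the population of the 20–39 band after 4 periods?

(Bands numbered youngest = 1 to oldest = 3.)
After projecting period 1:
Births: 90500 * 0.432 = 39096
Band 2: 14500 * 0.942 = 13659
Band 3: 90500 * 0.954 + 15000 * 0.689 = 86337 + 10335 = 96672
Net migration: Band 2 − 460 → 13199; Band 3 − 200 → 96472
Population now: 0–19=39096, 20–39=13199, 40+=96472
After projecting period 2:
Births: 13199 * 0.432 = 5702
Band 2: 39096 * 0.942 = 36828
Band 3: 13199 * 0.954 + 96472 * 0.689 = 12592 + 66469 = 79061
Net migration: Band 2 − 460 → 36368; Band 3 − 200 → 78861
Population now: 0–19=5702, 20–39=36368, 40+=78861
After projecting period 3:
Births: 36368 * 0.432 = 15711
Band 2: 5702 * 0.942 = 5371
Band 3: 36368 * 0.954 + 78861 * 0.689 = 34695 + 54335 = 89030
Net migration: Band 2 − 460 → 4911; Band 3 − 200 → 88830
Population now: 0–19=15711, 20–39=4911, 40+=88830
After projecting period 4:
Births: 4911 * 0.432 = 2122
Band 2: 15711 * 0.942 = 14800
Band 3: 4911 * 0.954 + 88830 * 0.689 = 4685 + 61204 = 65889
Net migration: Band 2 − 460 → 14340; Band 3 − 200 → 65689
Population now: 0–19=2122, 20–39=14340, 40+=65689

14340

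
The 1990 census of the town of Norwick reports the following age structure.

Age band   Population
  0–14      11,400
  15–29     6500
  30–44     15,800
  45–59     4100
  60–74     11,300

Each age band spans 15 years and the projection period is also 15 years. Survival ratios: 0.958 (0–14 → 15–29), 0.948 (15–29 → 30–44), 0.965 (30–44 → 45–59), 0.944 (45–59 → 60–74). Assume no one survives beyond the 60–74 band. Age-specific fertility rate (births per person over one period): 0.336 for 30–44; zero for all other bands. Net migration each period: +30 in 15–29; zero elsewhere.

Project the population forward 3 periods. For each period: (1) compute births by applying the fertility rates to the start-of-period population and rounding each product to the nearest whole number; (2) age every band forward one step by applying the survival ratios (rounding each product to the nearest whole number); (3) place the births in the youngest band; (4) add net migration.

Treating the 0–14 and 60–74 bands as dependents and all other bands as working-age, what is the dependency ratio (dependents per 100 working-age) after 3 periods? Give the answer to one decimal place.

53.9

Numbering the bands 1..5 from youngest to oldest:
After projecting period 1:
Births: 15800 × 0.336 = 5309
Band 2: 11400 × 0.958 = 10921
Band 3: 6500 × 0.948 = 6162
Band 4: 15800 × 0.965 = 15247
Band 5: 4100 × 0.944 = 3870
Net migration: Band 2 + 30 → 10951
End of period: [5309, 10951, 6162, 15247, 3870]
After projecting period 2:
Births: 6162 × 0.336 = 2070
Band 2: 5309 × 0.958 = 5086
Band 3: 10951 × 0.948 = 10382
Band 4: 6162 × 0.965 = 5946
Band 5: 15247 × 0.944 = 14393
Net migration: Band 2 + 30 → 5116
End of period: [2070, 5116, 10382, 5946, 14393]
After projecting period 3:
Births: 10382 × 0.336 = 3488
Band 2: 2070 × 0.958 = 1983
Band 3: 5116 × 0.948 = 4850
Band 4: 10382 × 0.965 = 10019
Band 5: 5946 × 0.944 = 5613
Net migration: Band 2 + 30 → 2013
End of period: [3488, 2013, 4850, 10019, 5613]
Dependents (band 0–14 + band 60–74) = 3488 + 5613 = 9101; working-age = 16882; ratio = 9101/16882 × 100 = 53.9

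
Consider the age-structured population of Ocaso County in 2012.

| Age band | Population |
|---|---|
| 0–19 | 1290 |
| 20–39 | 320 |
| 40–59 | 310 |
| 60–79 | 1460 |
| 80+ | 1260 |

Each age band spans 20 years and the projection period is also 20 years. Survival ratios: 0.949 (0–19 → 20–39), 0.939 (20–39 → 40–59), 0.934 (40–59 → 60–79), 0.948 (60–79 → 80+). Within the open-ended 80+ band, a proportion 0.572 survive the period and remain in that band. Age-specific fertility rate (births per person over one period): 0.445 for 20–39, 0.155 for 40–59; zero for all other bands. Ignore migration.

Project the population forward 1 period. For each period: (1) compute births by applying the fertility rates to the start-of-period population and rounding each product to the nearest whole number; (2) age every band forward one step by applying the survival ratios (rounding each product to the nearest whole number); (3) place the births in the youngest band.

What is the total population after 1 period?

Period 1:
Births: 320 × 0.445 = 142  |  310 × 0.155 = 48 → total 190
20–39: 1290 × 0.949 = 1224
40–59: 320 × 0.939 = 300
60–79: 310 × 0.934 = 290
80+: 1460 × 0.948 + 1260 × 0.572 = 1384 + 721 = 2105
Giving 190 / 1224 / 300 / 290 / 2105.
Total after period 1: 190 + 1224 + 300 + 290 + 2105 = 4109

4109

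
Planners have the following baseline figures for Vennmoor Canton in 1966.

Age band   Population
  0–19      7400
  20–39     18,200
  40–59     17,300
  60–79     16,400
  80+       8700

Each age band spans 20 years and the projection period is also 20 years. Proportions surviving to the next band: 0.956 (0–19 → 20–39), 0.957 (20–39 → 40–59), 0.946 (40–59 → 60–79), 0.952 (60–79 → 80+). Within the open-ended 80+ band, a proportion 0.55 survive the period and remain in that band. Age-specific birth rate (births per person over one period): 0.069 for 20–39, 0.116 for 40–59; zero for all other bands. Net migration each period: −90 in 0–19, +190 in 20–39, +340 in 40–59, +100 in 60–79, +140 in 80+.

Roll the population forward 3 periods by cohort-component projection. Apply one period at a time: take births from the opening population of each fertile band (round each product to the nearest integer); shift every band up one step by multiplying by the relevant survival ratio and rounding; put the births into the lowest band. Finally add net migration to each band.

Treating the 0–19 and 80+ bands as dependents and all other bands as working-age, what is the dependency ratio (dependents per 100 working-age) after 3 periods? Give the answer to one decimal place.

247.5

After projecting period 1:
Births: 18200 × 0.069 = 1256  |  17300 × 0.116 = 2007 — total 3263
20–39: 7400 × 0.956 = 7074
40–59: 18200 × 0.957 = 17417
60–79: 17300 × 0.946 = 16366
80+: 16400 × 0.952 + 8700 × 0.55 = 15613 + 4785 = 20398
Net migration: 0–19 − 90 → 3173; 20–39 + 190 → 7264; 40–59 + 340 → 17757; 60–79 + 100 → 16466; 80+ + 140 → 20538
End of period: [3173, 7264, 17757, 16466, 20538]
After projecting period 2:
Births: 7264 × 0.069 = 501  |  17757 × 0.116 = 2060 — total 2561
20–39: 3173 × 0.956 = 3033
40–59: 7264 × 0.957 = 6952
60–79: 17757 × 0.946 = 16798
80+: 16466 × 0.952 + 20538 × 0.55 = 15676 + 11296 = 26972
Net migration: 0–19 − 90 → 2471; 20–39 + 190 → 3223; 40–59 + 340 → 7292; 60–79 + 100 → 16898; 80+ + 140 → 27112
End of period: [2471, 3223, 7292, 16898, 27112]
After projecting period 3:
Births: 3223 × 0.069 = 222  |  7292 × 0.116 = 846 — total 1068
20–39: 2471 × 0.956 = 2362
40–59: 3223 × 0.957 = 3084
60–79: 7292 × 0.946 = 6898
80+: 16898 × 0.952 + 27112 × 0.55 = 16087 + 14912 = 30999
Net migration: 0–19 − 90 → 978; 20–39 + 190 → 2552; 40–59 + 340 → 3424; 60–79 + 100 → 6998; 80+ + 140 → 31139
End of period: [978, 2552, 3424, 6998, 31139]
Dependents (band 0–19 + band 80+) = 978 + 31139 = 32117; working-age = 12974; ratio = 32117/12974 × 100 = 247.5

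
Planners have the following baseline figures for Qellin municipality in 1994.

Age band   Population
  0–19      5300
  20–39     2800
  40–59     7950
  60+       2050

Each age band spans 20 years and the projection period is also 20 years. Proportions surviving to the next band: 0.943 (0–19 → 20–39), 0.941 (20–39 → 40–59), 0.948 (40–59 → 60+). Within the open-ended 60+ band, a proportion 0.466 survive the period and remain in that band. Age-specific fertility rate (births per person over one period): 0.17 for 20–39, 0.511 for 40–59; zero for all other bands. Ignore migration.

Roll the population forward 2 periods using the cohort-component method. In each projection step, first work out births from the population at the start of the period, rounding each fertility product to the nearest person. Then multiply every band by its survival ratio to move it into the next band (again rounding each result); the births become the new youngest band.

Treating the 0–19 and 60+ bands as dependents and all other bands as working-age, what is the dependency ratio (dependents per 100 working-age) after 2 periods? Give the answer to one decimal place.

[period 1]
Births: 2800 × 0.17 = 476, 7950 × 0.511 = 4062 → 4538
20–39: 5300 × 0.943 = 4998
40–59: 2800 × 0.941 = 2635
60+: 7950 × 0.948 + 2050 × 0.466 = 7537 + 955 = 8492
End of period: [4538, 4998, 2635, 8492]
[period 2]
Births: 4998 × 0.17 = 850, 2635 × 0.511 = 1346 → 2196
20–39: 4538 × 0.943 = 4279
40–59: 4998 × 0.941 = 4703
60+: 2635 × 0.948 + 8492 × 0.466 = 2498 + 3957 = 6455
End of period: [2196, 4279, 4703, 6455]
Dependents (band 0–19 + band 60+) = 2196 + 6455 = 8651; working-age = 8982; ratio = 8651/8982 × 100 = 96.3

96.3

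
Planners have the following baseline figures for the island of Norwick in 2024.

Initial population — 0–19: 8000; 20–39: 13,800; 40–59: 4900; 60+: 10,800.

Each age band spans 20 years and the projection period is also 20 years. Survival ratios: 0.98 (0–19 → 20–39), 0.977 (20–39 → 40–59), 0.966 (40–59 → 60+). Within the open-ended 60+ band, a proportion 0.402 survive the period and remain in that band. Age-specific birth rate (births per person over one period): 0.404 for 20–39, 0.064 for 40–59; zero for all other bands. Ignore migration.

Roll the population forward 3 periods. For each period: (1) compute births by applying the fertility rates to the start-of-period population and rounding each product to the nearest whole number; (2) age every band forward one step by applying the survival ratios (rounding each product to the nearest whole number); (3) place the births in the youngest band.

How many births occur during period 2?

Period 1.
Births: 13800 × 0.404 = 5575, 4900 × 0.064 = 314 — total 5889
20–39: 8000 × 0.98 = 7840
40–59: 13800 × 0.977 = 13483
60+: 4900 × 0.966 + 10800 × 0.402 = 4733 + 4342 = 9075
→ [5889, 7840, 13483, 9075]
Period 2.
Births: 7840 × 0.404 = 3167, 13483 × 0.064 = 863 — total 4030
20–39: 5889 × 0.98 = 5771
40–59: 7840 × 0.977 = 7660
60+: 13483 × 0.966 + 9075 × 0.402 = 13025 + 3648 = 16673
→ [4030, 5771, 7660, 16673]

4030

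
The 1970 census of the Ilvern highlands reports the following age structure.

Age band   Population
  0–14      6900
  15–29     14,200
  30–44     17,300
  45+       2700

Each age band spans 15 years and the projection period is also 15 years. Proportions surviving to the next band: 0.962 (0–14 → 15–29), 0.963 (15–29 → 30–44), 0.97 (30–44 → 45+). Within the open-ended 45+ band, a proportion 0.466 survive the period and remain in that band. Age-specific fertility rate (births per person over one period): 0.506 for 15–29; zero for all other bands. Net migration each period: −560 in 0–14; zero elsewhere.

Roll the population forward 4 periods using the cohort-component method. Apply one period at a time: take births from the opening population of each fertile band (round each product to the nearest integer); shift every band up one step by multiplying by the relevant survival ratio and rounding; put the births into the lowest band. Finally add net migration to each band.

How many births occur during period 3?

Period 1:
Births: 14200 × 0.506 = 7185
15–29: 6900 × 0.962 = 6638
30–44: 14200 × 0.963 = 13675
45+: 17300 × 0.97 + 2700 × 0.466 = 16781 + 1258 = 18039
Net migration: 0–14 − 560 → 6625
→ [6625, 6638, 13675, 18039]
Period 2:
Births: 6638 × 0.506 = 3359
15–29: 6625 × 0.962 = 6373
30–44: 6638 × 0.963 = 6392
45+: 13675 × 0.97 + 18039 × 0.466 = 13265 + 8406 = 21671
Net migration: 0–14 − 560 → 2799
→ [2799, 6373, 6392, 21671]
Period 3:
Births: 6373 × 0.506 = 3225
15–29: 2799 × 0.962 = 2693
30–44: 6373 × 0.963 = 6137
45+: 6392 × 0.97 + 21671 × 0.466 = 6200 + 10099 = 16299
Net migration: 0–14 − 560 → 2665
→ [2665, 2693, 6137, 16299]

3225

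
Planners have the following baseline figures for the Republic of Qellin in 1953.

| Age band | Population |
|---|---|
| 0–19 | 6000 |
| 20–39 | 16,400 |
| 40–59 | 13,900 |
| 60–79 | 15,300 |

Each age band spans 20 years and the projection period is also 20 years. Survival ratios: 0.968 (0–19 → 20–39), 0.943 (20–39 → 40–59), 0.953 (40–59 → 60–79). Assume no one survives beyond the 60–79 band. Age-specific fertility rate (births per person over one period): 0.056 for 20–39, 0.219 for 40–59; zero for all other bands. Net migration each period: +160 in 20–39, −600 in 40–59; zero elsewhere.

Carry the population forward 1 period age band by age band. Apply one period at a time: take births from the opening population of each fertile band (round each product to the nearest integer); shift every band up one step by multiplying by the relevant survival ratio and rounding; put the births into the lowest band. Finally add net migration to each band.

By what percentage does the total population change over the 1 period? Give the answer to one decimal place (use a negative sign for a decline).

-26.3

(Groups numbered youngest = 1 to oldest = 4.)
[period 1]
Births: 16400 * 0.056 = 918 ; 13900 * 0.219 = 3044 ⇒ total 3962
Group 2: 6000 * 0.968 = 5808
Group 3: 16400 * 0.943 = 15465
Group 4: 13900 * 0.953 = 13247
Net migration: Group 2 + 160 → 5968; Group 3 − 600 → 14865
Population now: 0–19=3962, 20–39=5968, 40–59=14865, 60–79=13247
Total: 51600 → 38042; change = -13558; percentage change = -26.3%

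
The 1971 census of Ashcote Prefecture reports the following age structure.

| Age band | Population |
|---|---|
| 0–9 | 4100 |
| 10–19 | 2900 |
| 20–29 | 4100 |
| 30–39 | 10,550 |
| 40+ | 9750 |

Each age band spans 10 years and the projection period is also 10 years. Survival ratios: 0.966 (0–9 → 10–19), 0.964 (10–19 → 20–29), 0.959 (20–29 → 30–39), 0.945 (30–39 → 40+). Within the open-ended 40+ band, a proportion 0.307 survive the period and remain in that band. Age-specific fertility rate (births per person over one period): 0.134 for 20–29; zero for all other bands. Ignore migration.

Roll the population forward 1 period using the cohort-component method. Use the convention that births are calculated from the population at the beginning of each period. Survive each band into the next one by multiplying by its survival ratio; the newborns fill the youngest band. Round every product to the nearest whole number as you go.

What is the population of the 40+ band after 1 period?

[period 1]
Births: 4100 × 0.134 = 549
10–19: 4100 × 0.966 = 3961
20–29: 2900 × 0.964 = 2796
30–39: 4100 × 0.959 = 3932
40+: 10550 × 0.945 + 9750 × 0.307 = 9970 + 2993 = 12963
→ [549, 3961, 2796, 3932, 12963]

12963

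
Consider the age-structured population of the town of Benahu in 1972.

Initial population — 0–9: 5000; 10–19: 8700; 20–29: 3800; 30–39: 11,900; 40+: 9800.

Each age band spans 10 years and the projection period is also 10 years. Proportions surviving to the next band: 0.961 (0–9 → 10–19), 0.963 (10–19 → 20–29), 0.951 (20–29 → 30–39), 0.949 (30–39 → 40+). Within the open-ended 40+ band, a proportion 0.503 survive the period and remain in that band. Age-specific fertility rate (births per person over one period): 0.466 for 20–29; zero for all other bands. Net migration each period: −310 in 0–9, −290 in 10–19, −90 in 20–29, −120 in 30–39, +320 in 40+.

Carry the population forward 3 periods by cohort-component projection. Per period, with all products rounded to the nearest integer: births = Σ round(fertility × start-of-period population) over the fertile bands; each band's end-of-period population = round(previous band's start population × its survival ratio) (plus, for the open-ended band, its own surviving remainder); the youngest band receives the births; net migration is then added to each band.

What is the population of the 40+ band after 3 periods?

Period 1:
Births: 3800 × 0.466 = 1771
10–19: 5000 × 0.961 = 4805
20–29: 8700 × 0.963 = 8378
30–39: 3800 × 0.951 = 3614
40+: 11900 × 0.949 + 9800 × 0.503 = 11293 + 4929 = 16222
Net migration: 0–9 − 310 → 1461; 10–19 − 290 → 4515; 20–29 − 90 → 8288; 30–39 − 120 → 3494; 40+ + 320 → 16542
End of period: [1461, 4515, 8288, 3494, 16542]
Period 2:
Births: 8288 × 0.466 = 3862
10–19: 1461 × 0.961 = 1404
20–29: 4515 × 0.963 = 4348
30–39: 8288 × 0.951 = 7882
40+: 3494 × 0.949 + 16542 × 0.503 = 3316 + 8321 = 11637
Net migration: 0–9 − 310 → 3552; 10–19 − 290 → 1114; 20–29 − 90 → 4258; 30–39 − 120 → 7762; 40+ + 320 → 11957
End of period: [3552, 1114, 4258, 7762, 11957]
Period 3:
Births: 4258 × 0.466 = 1984
10–19: 3552 × 0.961 = 3413
20–29: 1114 × 0.963 = 1073
30–39: 4258 × 0.951 = 4049
40+: 7762 × 0.949 + 11957 × 0.503 = 7366 + 6014 = 13380
Net migration: 0–9 − 310 → 1674; 10–19 − 290 → 3123; 20–29 − 90 → 983; 30–39 − 120 → 3929; 40+ + 320 → 13700
End of period: [1674, 3123, 983, 3929, 13700]

13700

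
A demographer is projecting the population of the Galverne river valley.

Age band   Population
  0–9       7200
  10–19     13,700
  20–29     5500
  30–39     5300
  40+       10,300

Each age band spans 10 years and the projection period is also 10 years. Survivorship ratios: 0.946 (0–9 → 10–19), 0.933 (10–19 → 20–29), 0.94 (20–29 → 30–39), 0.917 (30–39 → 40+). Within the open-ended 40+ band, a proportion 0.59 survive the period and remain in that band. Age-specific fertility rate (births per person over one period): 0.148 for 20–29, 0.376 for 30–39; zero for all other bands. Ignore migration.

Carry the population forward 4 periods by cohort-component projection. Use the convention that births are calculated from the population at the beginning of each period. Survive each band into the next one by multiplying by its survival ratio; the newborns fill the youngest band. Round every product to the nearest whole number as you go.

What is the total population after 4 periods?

Period 1:
Births: 5500 × 0.148 = 814, 5300 × 0.376 = 1993 ⇒ total 2807
10–19: 7200 × 0.946 = 6811
20–29: 13700 × 0.933 = 12782
30–39: 5500 × 0.94 = 5170
40+: 5300 × 0.917 + 10300 × 0.59 = 4860 + 6077 = 10937
End of period: [2807, 6811, 12782, 5170, 10937]
Period 2:
Births: 12782 × 0.148 = 1892, 5170 × 0.376 = 1944 ⇒ total 3836
10–19: 2807 × 0.946 = 2655
20–29: 6811 × 0.933 = 6355
30–39: 12782 × 0.94 = 12015
40+: 5170 × 0.917 + 10937 × 0.59 = 4741 + 6453 = 11194
End of period: [3836, 2655, 6355, 12015, 11194]
Period 3:
Births: 6355 × 0.148 = 941, 12015 × 0.376 = 4518 ⇒ total 5459
10–19: 3836 × 0.946 = 3629
20–29: 2655 × 0.933 = 2477
30–39: 6355 × 0.94 = 5974
40+: 12015 × 0.917 + 11194 × 0.59 = 11018 + 6604 = 17622
End of period: [5459, 3629, 2477, 5974, 17622]
Period 4:
Births: 2477 × 0.148 = 367, 5974 × 0.376 = 2246 ⇒ total 2613
10–19: 5459 × 0.946 = 5164
20–29: 3629 × 0.933 = 3386
30–39: 2477 × 0.94 = 2328
40+: 5974 × 0.917 + 17622 × 0.59 = 5478 + 10397 = 15875
End of period: [2613, 5164, 3386, 2328, 15875]
Total after period 4: 2613 + 5164 + 3386 + 2328 + 15875 = 29366

29366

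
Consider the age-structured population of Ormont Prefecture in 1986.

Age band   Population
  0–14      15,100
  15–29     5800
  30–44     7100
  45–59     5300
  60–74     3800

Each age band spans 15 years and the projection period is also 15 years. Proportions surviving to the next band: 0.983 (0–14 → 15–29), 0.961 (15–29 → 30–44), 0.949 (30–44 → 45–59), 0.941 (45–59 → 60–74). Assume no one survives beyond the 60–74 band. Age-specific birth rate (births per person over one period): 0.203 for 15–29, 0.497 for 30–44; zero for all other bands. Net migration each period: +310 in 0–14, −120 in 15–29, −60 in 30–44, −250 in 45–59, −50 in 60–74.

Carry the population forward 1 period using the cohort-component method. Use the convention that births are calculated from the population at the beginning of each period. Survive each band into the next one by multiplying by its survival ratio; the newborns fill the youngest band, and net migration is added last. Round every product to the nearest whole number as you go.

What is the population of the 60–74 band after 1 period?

After projecting period 1:
Births: 5800 * 0.203 = 1177 ; 7100 * 0.497 = 3529 → 4706
15–29: 15100 * 0.983 = 14843
30–44: 5800 * 0.961 = 5574
45–59: 7100 * 0.949 = 6738
60–74: 5300 * 0.941 = 4987
Net migration: 0–14 + 310 → 5016; 15–29 − 120 → 14723; 30–44 − 60 → 5514; 45–59 − 250 → 6488; 60–74 − 50 → 4937
End of period: [5016, 14723, 5514, 6488, 4937]

4937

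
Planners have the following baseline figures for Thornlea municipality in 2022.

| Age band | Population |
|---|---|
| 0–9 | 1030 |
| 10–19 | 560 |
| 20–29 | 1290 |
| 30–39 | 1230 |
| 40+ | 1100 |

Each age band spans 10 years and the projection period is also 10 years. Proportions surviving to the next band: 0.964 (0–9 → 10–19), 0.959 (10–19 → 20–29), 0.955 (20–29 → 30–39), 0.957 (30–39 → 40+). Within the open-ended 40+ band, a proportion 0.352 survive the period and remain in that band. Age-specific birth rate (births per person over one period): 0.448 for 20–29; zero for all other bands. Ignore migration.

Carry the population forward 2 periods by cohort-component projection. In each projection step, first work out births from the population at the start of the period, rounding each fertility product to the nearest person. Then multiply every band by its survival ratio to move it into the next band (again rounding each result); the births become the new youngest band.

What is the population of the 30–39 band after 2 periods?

Numbering the bands 1..5 from youngest to oldest:
[period 1]
Births: 1290 × 0.448 = 578
Band 2: 1030 × 0.964 = 993
Band 3: 560 × 0.959 = 537
Band 4: 1290 × 0.955 = 1232
Band 5: 1230 × 0.957 + 1100 × 0.352 = 1177 + 387 = 1564
Giving 578 / 993 / 537 / 1232 / 1564.
[period 2]
Births: 537 × 0.448 = 241
Band 2: 578 × 0.964 = 557
Band 3: 993 × 0.959 = 952
Band 4: 537 × 0.955 = 513
Band 5: 1232 × 0.957 + 1564 × 0.352 = 1179 + 551 = 1730
Giving 241 / 557 / 952 / 513 / 1730.

513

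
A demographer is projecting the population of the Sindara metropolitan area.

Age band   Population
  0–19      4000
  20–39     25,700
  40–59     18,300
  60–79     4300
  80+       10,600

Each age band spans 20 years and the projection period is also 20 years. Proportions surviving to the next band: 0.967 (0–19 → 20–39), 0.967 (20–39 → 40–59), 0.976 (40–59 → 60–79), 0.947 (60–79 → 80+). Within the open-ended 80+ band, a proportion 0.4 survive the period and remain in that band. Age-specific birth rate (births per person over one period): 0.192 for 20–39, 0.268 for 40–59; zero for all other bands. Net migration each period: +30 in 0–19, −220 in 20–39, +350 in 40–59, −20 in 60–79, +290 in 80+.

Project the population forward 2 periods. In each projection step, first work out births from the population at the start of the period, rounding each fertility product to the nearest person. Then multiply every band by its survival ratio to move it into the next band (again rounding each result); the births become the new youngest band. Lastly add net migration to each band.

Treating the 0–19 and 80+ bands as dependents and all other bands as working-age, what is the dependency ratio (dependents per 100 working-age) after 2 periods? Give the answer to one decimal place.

[period 1]
Births: 25700 * 0.192 = 4934  |  18300 * 0.268 = 4904 → 9838
20–39: 4000 * 0.967 = 3868
40–59: 25700 * 0.967 = 24852
60–79: 18300 * 0.976 = 17861
80+: 4300 * 0.947 + 10600 * 0.4 = 4072 + 4240 = 8312
Net migration: 0–19 + 30 → 9868; 20–39 − 220 → 3648; 40–59 + 350 → 25202; 60–79 − 20 → 17841; 80+ + 290 → 8602
→ [9868, 3648, 25202, 17841, 8602]
[period 2]
Births: 3648 * 0.192 = 700  |  25202 * 0.268 = 6754 → 7454
20–39: 9868 * 0.967 = 9542
40–59: 3648 * 0.967 = 3528
60–79: 25202 * 0.976 = 24597
80+: 17841 * 0.947 + 8602 * 0.4 = 16895 + 3441 = 20336
Net migration: 0–19 + 30 → 7484; 20–39 − 220 → 9322; 40–59 + 350 → 3878; 60–79 − 20 → 24577; 80+ + 290 → 20626
→ [7484, 9322, 3878, 24577, 20626]
Dependents (band 0–19 + band 80+) = 7484 + 20626 = 28110; working-age = 37777; ratio = 28110/37777 × 100 = 74.4

74.4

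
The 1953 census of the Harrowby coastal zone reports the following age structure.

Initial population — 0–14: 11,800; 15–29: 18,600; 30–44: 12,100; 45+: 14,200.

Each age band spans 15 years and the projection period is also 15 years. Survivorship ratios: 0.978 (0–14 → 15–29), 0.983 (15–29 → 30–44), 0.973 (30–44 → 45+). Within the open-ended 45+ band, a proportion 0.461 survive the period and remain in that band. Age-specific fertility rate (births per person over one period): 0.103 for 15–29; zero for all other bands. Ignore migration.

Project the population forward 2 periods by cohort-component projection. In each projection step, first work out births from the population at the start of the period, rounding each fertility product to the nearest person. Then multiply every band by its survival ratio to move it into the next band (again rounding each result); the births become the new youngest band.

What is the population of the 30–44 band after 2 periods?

(Bands numbered youngest = 1 to oldest = 4.)
Period 1:
Births: 18600 * 0.103 = 1916
Band 2: 11800 * 0.978 = 11540
Band 3: 18600 * 0.983 = 18284
Band 4: 12100 * 0.973 + 14200 * 0.461 = 11773 + 6546 = 18319
→ [1916, 11540, 18284, 18319]
Period 2:
Births: 11540 * 0.103 = 1189
Band 2: 1916 * 0.978 = 1874
Band 3: 11540 * 0.983 = 11344
Band 4: 18284 * 0.973 + 18319 * 0.461 = 17790 + 8445 = 26235
→ [1189, 1874, 11344, 26235]

11344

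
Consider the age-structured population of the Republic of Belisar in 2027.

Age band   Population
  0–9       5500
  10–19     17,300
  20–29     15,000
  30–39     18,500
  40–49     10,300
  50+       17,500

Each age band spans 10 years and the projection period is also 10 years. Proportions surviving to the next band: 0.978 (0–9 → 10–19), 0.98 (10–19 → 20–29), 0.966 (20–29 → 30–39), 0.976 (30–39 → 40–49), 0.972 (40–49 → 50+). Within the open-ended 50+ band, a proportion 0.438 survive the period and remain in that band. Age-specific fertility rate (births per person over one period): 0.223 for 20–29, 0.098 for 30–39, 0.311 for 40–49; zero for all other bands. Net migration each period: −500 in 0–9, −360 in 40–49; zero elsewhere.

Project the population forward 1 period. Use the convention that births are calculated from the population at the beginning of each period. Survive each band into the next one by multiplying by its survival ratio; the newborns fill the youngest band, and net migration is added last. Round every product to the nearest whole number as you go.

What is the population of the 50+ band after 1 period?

17677

After projecting period 1:
Births: 15000 * 0.223 = 3345 ; 18500 * 0.098 = 1813 ; 10300 * 0.311 = 3203 → total 8361
10–19: 5500 * 0.978 = 5379
20–29: 17300 * 0.98 = 16954
30–39: 15000 * 0.966 = 14490
40–49: 18500 * 0.976 = 18056
50+: 10300 * 0.972 + 17500 * 0.438 = 10012 + 7665 = 17677
Net migration: 0–9 − 500 → 7861; 40–49 − 360 → 17696
Giving 7861 / 5379 / 16954 / 14490 / 17696 / 17677.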